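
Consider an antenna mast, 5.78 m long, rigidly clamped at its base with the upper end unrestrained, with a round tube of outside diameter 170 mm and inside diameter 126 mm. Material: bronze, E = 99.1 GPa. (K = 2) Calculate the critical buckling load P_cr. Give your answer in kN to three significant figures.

P_cr ≈ 210 kN

d_o = 170 mm, d_i = 126 mm
I = π(d_o⁴ − d_i⁴)/64 = π(170⁴ − 126.0⁴)/64 = 2.863×10^7 mm⁴
I = 2.863×10^7 mm⁴ = 2.863×10^-5 m⁴
Effective length L_e = K·L = 2 × 5.78 = 11.56 m
P_cr = π²EI / L_e² = π² × 99.1×10⁹ × 2.863×10^-5 / 11.56² = 2.095×10^5 N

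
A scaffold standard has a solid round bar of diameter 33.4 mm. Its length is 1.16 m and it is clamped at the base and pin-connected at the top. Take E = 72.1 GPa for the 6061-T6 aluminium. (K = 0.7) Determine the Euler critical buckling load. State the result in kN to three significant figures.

I = πd⁴/64 = π×33.4⁴/64 = 6.109×10^4 mm⁴
I = 6.109×10^4 mm⁴ = 6.109×10^-8 m⁴
Effective length L_e = K·L = 0.7 × 1.16 = 0.8120 m
P_cr = π²EI / L_e² = π² × 72.1×10⁹ × 6.109×10^-8 / 0.8120² = 6.593×10^4 N

P_cr ≈ 65.9 kN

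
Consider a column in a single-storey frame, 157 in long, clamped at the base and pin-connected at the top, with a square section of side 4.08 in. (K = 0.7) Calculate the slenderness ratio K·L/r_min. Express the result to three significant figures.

λ ≈ 93.3

For a square r = a/√12 = 4.08/√12 = 1.178 in
L_e = K·L = 0.7 × 157 = 109.9 in
λ = L_e / r_min = 109.90 / 1.178 = 93.3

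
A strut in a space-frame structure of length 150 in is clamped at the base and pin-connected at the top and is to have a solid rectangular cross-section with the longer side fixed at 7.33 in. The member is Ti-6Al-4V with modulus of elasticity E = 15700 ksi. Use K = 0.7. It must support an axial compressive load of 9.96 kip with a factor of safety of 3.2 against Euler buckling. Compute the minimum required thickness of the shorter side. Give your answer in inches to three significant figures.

Required P_cr = n·P = 3.2 × 9.96 = 31.87 kip
L_e = K·L = 0.7 × 150 = 105.0 in
Required I = P_cr·L_e²/(π²E) = 3.187×10^4 × 105.0² / (π² × 1.57×10^7) = 2.268 in⁴
Rectangle, weak axis: I_min = h·b³/12 with h = 7.33 in fixed  ⇒  b = (12I/h)^(1/3) = 1.55 in

b ≈ 1.55 in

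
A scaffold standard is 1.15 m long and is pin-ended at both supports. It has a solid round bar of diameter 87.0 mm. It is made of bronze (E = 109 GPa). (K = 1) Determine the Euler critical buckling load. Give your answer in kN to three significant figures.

P_cr ≈ 2290 kN

I = πd⁴/64 = π×87.0⁴/64 = 2.812×10^6 mm⁴
I = 2.812×10^6 mm⁴ = 2.812×10^-6 m⁴
Effective length L_e = K·L = 1 × 1.15 = 1.150 m
P_cr = π²EI / L_e² = π² × 109×10⁹ × 2.812×10^-6 / 1.150² = 2.288×10^6 N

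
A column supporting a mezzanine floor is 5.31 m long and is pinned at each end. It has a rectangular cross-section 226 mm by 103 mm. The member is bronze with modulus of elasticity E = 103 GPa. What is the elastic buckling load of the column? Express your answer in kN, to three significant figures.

Buckling occurs about the weak axis: I_min = h·b³/12 with b = 103 mm (the shorter side).
I_min = 226×103³/12 = 2.058×10^7 mm⁴
I = 2.058×10^7 mm⁴ = 2.058×10^-5 m⁴
Effective length L_e = K·L = 1 × 5.31 = 5.310 m
P_cr = π²EI / L_e² = π² × 103×10⁹ × 2.058×10^-5 / 5.310² = 7.420×10^5 N

P_cr ≈ 742 kN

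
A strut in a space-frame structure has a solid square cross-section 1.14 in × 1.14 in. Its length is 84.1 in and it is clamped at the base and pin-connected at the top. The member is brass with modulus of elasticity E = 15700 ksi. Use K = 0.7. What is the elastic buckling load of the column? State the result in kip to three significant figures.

I = a⁴/12 = 1.14⁴/12 = 0.1407 in⁴
Effective length L_e = K·L = 0.7 × 84.1 = 58.87 in
P_cr = π²EI / L_e² = π² × 15700×10³ × 0.1407 / 58.87² = 6.293×10^3 lb

P_cr ≈ 6.29 kip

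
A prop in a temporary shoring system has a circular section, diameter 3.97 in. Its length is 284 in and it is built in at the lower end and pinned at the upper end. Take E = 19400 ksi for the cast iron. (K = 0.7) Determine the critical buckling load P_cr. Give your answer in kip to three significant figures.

P_cr ≈ 59.1 kip

I = πd⁴/64 = π×3.97⁴/64 = 12.19 in⁴
Effective length L_e = K·L = 0.7 × 284 = 198.8 in
P_cr = π²EI / L_e² = π² × 19400×10³ × 12.19 / 198.8² = 5.907×10^4 lb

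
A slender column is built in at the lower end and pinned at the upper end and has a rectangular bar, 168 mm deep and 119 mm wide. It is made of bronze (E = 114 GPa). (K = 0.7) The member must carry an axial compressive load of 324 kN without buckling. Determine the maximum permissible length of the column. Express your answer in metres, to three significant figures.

Buckling occurs about the weak axis: I_min = h·b³/12 with b = 119 mm (the shorter side).
I_min = 168×119³/12 = 2.359×10^7 mm⁴
I = 2.359×10^-5 m⁴
At the buckling limit P_cr = P = 3.240×10^5 N
From P_cr = π²EI/(K·L)²:  L = (1/K)·√(π²EI/P_cr) = (1/0.7)·√(π²×1.14×10^11×2.359×10^-5/3.240×10^5)
L = 12.9 m

L_max ≈ 12.9 m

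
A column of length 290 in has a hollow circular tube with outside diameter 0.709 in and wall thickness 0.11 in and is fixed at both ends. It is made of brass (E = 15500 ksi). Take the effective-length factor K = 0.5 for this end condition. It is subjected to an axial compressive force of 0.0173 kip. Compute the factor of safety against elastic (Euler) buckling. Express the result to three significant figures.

n ≈ 4.04

Inner diameter d_i = 0.709 − 2×0.11 = 0.4890 in
I = π(d_o⁴ − d_i⁴)/64 = π(0.709⁴ − 0.4890⁴)/64 = 9.597×10^-3 in⁴
Effective length L_e = K·L = 0.5 × 290 = 145.0 in
P_cr = π²EI / L_e² = π² × 15500×10³ × 9.597×10^-3 / 145.0² = 69.83 lb
Factor of safety n = P_cr / P = 0.069829 / 0.0173 = 4.04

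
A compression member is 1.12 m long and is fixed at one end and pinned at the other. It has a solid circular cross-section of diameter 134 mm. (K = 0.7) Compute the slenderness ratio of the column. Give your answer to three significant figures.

For a solid circle r = d/4 = 134/4 = 33.50 mm
L_e = K·L = 0.7 × 1.12 m = 0.7840 m = 784.00 mm
λ = L_e / r_min = 784.00 / 33.50 = 23.4

λ ≈ 23.4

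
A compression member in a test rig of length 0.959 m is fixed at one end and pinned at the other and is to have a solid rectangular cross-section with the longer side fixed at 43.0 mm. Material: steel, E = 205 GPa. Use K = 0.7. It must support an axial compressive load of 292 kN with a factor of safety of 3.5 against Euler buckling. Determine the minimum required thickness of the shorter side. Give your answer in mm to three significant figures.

b ≈ 39.9 mm

Required P_cr = n·P = 3.5 × 292 = 1022 kN
L_e = K·L = 0.7 × 0.959 = 0.6713 m
Required I = P_cr·L_e²/(π²E) = 1.022×10^6 × 0.6713² / (π² × 2.05×10^11) = 2.276×10^-7 m⁴
I_req = 2.276×10^5 mm⁴
Rectangle, weak axis: I_min = h·b³/12 with h = 43.0 mm fixed  ⇒  b = (12I/h)^(1/3) = 39.9 mm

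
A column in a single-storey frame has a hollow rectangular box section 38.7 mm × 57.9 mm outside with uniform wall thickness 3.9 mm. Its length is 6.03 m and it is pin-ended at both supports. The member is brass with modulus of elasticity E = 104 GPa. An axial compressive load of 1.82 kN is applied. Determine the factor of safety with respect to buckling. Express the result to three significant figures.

Inner dimensions: h_i = 57.9 − 2×3.9 = 50.10 mm, b_i = 38.7 − 2×3.9 = 30.90 mm
Weak-axis I_min = (h_o·b_o³ − h_i·b_i³)/12 with b_o = 38.7, b_i = 30.90 mm (shorter outer/inner sides).
I_min = (57.9×38.7³ − 50.10×30.90³)/12 = 1.565×10^5 mm⁴
I = 1.565×10^5 mm⁴ = 1.565×10^-7 m⁴
Effective length L_e = K·L = 1 × 6.03 = 6.030 m
P_cr = π²EI / L_e² = π² × 104×10⁹ × 1.565×10^-7 / 6.030² = 4.417×10^3 N
Factor of safety n = P_cr / P = 4.4174 / 1.82 = 2.43

n ≈ 2.43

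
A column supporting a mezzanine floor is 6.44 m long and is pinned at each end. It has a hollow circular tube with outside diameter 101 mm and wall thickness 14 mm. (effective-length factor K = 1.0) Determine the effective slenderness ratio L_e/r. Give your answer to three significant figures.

λ ≈ 207

Inner diameter d_i = 101 − 2×14 = 73.00 mm
I = π(d_o⁴ − d_i⁴)/64 = π(101⁴ − 73.00⁴)/64 = 3.714×10^6 mm⁴
A = 3.826×10^3 mm²;  r_min = √(I/A) = √(3.714×10^6/3.826×10^3) = 31.15 mm
L_e = K·L = 1 × 6.44 m = 6.440 m = 6440.0 mm
λ = L_e / r_min = 6440.0 / 31.15 = 207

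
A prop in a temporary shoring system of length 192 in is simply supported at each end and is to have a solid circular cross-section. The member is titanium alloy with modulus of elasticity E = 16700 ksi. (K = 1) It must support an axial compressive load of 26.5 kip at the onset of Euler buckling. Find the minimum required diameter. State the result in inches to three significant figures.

d ≈ 3.31 in

L_e = K·L = 1 × 192 = 192.0 in
Required I = P_cr·L_e²/(π²E) = 2.650×10^4 × 192.0² / (π² × 1.67×10^7) = 5.927 in⁴
Solid circle: I = πd⁴/64  ⇒  d = (64I/π)^(1/4) = (64×5.927/π)^(1/4) = 3.31 in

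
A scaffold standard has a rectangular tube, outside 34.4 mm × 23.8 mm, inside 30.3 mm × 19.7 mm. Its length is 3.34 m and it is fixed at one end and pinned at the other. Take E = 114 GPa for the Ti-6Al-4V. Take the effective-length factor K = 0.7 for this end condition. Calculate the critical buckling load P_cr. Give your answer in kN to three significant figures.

P_cr ≈ 3.98 kN

Weak-axis I_min = (h_o·b_o³ − h_i·b_i³)/12 with b_o = 23.8, b_i = 19.70 mm (shorter outer/inner sides).
I_min = (34.4×23.8³ − 30.30×19.70³)/12 = 1.934×10^4 mm⁴
I = 1.934×10^4 mm⁴ = 1.934×10^-8 m⁴
Effective length L_e = K·L = 0.7 × 3.34 = 2.338 m
P_cr = π²EI / L_e² = π² × 114×10⁹ × 1.934×10^-8 / 2.338² = 3.981×10^3 N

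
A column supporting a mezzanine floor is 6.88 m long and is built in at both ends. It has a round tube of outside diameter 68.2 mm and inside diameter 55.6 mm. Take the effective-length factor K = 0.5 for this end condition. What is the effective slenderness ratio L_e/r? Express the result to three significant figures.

λ ≈ 156

d_o = 68.2 mm, d_i = 55.6 mm
I = π(d_o⁴ − d_i⁴)/64 = π(68.2⁴ − 55.60⁴)/64 = 5.929×10^5 mm⁴
A = 1.225×10^3 mm²;  r_min = √(I/A) = √(5.929×10^5/1.225×10^3) = 22.00 mm
L_e = K·L = 0.5 × 6.88 m = 3.440 m = 3440.0 mm
λ = L_e / r_min = 3440.0 / 22.00 = 156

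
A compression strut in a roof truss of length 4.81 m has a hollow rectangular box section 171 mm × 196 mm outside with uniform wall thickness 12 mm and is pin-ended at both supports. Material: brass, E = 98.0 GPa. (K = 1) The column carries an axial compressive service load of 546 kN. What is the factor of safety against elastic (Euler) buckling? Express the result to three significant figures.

Inner dimensions: h_i = 196 − 2×12 = 172.0 mm, b_i = 171 − 2×12 = 147.0 mm
Weak-axis I_min = (h_o·b_o³ − h_i·b_i³)/12 with b_o = 171, b_i = 147.0 mm (shorter outer/inner sides).
I_min = (196×171³ − 172.0×147.0³)/12 = 3.614×10^7 mm⁴
I = 3.614×10^7 mm⁴ = 3.614×10^-5 m⁴
Effective length L_e = K·L = 1 × 4.81 = 4.810 m
P_cr = π²EI / L_e² = π² × 98.0×10⁹ × 3.614×10^-5 / 4.810² = 1.511×10^6 N
Factor of safety n = P_cr / P = 1510.9 / 546 = 2.77

n ≈ 2.77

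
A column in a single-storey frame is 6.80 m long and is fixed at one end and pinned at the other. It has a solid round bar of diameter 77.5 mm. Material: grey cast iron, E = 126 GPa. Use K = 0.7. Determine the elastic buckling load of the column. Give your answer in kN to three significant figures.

P_cr ≈ 97.2 kN

I = πd⁴/64 = π×77.5⁴/64 = 1.771×10^6 mm⁴
I = 1.771×10^6 mm⁴ = 1.771×10^-6 m⁴
Effective length L_e = K·L = 0.7 × 6.80 = 4.760 m
P_cr = π²EI / L_e² = π² × 126×10⁹ × 1.771×10^-6 / 4.760² = 9.719×10^4 N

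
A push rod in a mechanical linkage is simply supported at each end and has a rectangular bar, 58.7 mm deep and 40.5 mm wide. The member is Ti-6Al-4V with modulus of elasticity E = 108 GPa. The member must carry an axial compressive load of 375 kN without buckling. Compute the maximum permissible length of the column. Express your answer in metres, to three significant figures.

Buckling occurs about the weak axis: I_min = h·b³/12 with b = 40.5 mm (the shorter side).
I_min = 58.7×40.5³/12 = 3.250×10^5 mm⁴
I = 3.250×10^-7 m⁴
At the buckling limit P_cr = P = 3.750×10^5 N
From P_cr = π²EI/(K·L)²:  L = (1/K)·√(π²EI/P_cr) = (1/1)·√(π²×1.08×10^11×3.250×10^-7/3.750×10^5)
L = 0.961 m

L_max ≈ 0.961 m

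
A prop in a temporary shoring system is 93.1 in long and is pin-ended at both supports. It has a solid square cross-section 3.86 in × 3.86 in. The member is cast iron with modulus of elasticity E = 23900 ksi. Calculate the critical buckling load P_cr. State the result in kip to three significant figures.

P_cr ≈ 503 kip

I = a⁴/12 = 3.86⁴/12 = 18.50 in⁴
Effective length L_e = K·L = 1 × 93.1 = 93.10 in
P_cr = π²EI / L_e² = π² × 23900×10³ × 18.50 / 93.10² = 5.035×10^5 lb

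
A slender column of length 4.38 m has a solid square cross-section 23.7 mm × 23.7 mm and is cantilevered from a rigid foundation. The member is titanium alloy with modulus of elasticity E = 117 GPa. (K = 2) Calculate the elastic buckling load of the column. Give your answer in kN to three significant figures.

I = a⁴/12 = 23.7⁴/12 = 2.629×10^4 mm⁴
I = 2.629×10^4 mm⁴ = 2.629×10^-8 m⁴
Effective length L_e = K·L = 2 × 4.38 = 8.760 m
P_cr = π²EI / L_e² = π² × 117×10⁹ × 2.629×10^-8 / 8.760² = 395.6 N

P_cr ≈ 0.396 kN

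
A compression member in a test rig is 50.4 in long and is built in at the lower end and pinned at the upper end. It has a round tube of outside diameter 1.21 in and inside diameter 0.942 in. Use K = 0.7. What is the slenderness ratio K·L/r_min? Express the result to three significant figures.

d_o = 1.21 in, d_i = 0.942 in
I = π(d_o⁴ − d_i⁴)/64 = π(1.21⁴ − 0.9420⁴)/64 = 6.657×10^-2 in⁴
A = 0.4530 in²;  r_min = √(I/A) = √(6.657×10^-2/0.4530) = 0.3834 in
L_e = K·L = 0.7 × 50.4 = 35.28 in
λ = L_e / r_min = 35.280 / 0.3834 = 92.0

λ ≈ 92.0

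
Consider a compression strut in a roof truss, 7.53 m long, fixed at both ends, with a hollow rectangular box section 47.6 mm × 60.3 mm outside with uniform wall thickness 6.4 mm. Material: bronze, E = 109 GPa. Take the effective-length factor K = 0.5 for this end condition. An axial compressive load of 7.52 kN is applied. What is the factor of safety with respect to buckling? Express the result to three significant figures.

n ≈ 3.79

Inner dimensions: h_i = 60.3 − 2×6.4 = 47.50 mm, b_i = 47.6 − 2×6.4 = 34.80 mm
Weak-axis I_min = (h_o·b_o³ − h_i·b_i³)/12 with b_o = 47.6, b_i = 34.80 mm (shorter outer/inner sides).
I_min = (60.3×47.6³ − 47.50×34.80³)/12 = 3.751×10^5 mm⁴
I = 3.751×10^5 mm⁴ = 3.751×10^-7 m⁴
Effective length L_e = K·L = 0.5 × 7.53 = 3.765 m
P_cr = π²EI / L_e² = π² × 109×10⁹ × 3.751×10^-7 / 3.765² = 2.847×10^4 N
Factor of safety n = P_cr / P = 28.469 / 7.52 = 3.79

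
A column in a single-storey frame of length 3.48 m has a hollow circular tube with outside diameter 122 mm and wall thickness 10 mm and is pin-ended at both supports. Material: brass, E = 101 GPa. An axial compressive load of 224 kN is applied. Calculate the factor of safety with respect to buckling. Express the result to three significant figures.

Inner diameter d_i = 122 − 2×10 = 102.0 mm
I = π(d_o⁴ − d_i⁴)/64 = π(122⁴ − 102.0⁴)/64 = 5.561×10^6 mm⁴
I = 5.561×10^6 mm⁴ = 5.561×10^-6 m⁴
Effective length L_e = K·L = 1 × 3.48 = 3.480 m
P_cr = π²EI / L_e² = π² × 101×10⁹ × 5.561×10^-6 / 3.480² = 4.577×10^5 N
Factor of safety n = P_cr / P = 457.75 / 224 = 2.04

n ≈ 2.04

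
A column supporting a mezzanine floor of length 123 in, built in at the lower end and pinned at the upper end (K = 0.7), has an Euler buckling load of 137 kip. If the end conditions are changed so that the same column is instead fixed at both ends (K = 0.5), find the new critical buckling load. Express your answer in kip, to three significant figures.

P_cr ∝ 1/K², so P_cr,new = P_cr,old × (K_old/K_new)² = 137 × (0.7/0.5)²
= 137 × 1.960 = 269 kip

P_cr ≈ 269 kip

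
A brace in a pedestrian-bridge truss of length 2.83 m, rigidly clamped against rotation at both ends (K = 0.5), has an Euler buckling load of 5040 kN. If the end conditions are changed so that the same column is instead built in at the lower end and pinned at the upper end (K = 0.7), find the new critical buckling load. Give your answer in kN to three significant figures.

P_cr ≈ 2570 kN

P_cr ∝ 1/K², so P_cr,new = P_cr,old × (K_old/K_new)² = 5040 × (0.5/0.7)²
= 5040 × 0.5102 = 2570 kN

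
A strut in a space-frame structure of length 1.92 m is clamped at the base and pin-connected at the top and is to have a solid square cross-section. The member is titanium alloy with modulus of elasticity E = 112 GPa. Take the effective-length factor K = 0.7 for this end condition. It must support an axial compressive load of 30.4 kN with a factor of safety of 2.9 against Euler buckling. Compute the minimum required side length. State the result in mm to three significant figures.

a ≈ 36.3 mm

Required P_cr = n·P = 2.9 × 30.4 = 88.16 kN
L_e = K·L = 0.7 × 1.92 = 1.344 m
Required I = P_cr·L_e²/(π²E) = 8.816×10^4 × 1.344² / (π² × 1.12×10^11) = 1.441×10^-7 m⁴
I_req = 1.441×10^5 mm⁴
Solid square: I = a⁴/12  ⇒  a = (12I)^(1/4) = (12×1.441×10^5)^(1/4) = 36.3 mm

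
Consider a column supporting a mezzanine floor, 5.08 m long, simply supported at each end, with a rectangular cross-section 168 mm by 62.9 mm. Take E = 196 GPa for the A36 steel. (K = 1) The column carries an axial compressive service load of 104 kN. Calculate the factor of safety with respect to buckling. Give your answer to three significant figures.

Buckling occurs about the weak axis: I_min = h·b³/12 with b = 62.9 mm (the shorter side).
I_min = 168×62.9³/12 = 3.484×10^6 mm⁴
I = 3.484×10^6 mm⁴ = 3.484×10^-6 m⁴
Effective length L_e = K·L = 1 × 5.08 = 5.080 m
P_cr = π²EI / L_e² = π² × 196×10⁹ × 3.484×10^-6 / 5.080² = 2.612×10^5 N
Factor of safety n = P_cr / P = 261.16 / 104 = 2.51

n ≈ 2.51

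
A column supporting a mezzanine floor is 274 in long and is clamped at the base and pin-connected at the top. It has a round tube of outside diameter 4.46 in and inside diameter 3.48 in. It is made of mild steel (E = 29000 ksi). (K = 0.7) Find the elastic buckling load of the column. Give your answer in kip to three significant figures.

P_cr ≈ 95.1 kip

d_o = 4.46 in, d_i = 3.48 in
I = π(d_o⁴ − d_i⁴)/64 = π(4.46⁴ − 3.480⁴)/64 = 12.22 in⁴
Effective length L_e = K·L = 0.7 × 274 = 191.8 in
P_cr = π²EI / L_e² = π² × 29000×10³ × 12.22 / 191.8² = 9.510×10^4 lb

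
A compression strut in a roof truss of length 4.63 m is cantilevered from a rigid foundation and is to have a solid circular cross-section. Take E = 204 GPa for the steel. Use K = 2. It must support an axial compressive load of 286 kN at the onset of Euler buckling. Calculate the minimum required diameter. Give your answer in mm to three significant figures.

d ≈ 126 mm

L_e = K·L = 2 × 4.63 = 9.260 m
Required I = P_cr·L_e²/(π²E) = 2.860×10^5 × 9.260² / (π² × 2.04×10^11) = 1.218×10^-5 m⁴
I_req = 1.218×10^7 mm⁴
Solid circle: I = πd⁴/64  ⇒  d = (64I/π)^(1/4) = (64×1.218×10^7/π)^(1/4) = 126 mm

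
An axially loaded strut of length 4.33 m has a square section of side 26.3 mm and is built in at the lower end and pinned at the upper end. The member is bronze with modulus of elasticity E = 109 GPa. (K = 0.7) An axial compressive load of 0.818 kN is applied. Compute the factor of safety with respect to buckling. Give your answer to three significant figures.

I = a⁴/12 = 26.3⁴/12 = 3.987×10^4 mm⁴
I = 3.987×10^4 mm⁴ = 3.987×10^-8 m⁴
Effective length L_e = K·L = 0.7 × 4.33 = 3.031 m
P_cr = π²EI / L_e² = π² × 109×10⁹ × 3.987×10^-8 / 3.031² = 4.669×10^3 N
Factor of safety n = P_cr / P = 4.6687 / 0.818 = 5.71

n ≈ 5.71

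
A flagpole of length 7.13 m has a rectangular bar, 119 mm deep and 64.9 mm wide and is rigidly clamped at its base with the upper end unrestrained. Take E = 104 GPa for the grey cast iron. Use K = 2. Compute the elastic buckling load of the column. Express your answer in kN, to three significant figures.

Buckling occurs about the weak axis: I_min = h·b³/12 with b = 64.9 mm (the shorter side).
I_min = 119×64.9³/12 = 2.711×10^6 mm⁴
I = 2.711×10^6 mm⁴ = 2.711×10^-6 m⁴
Effective length L_e = K·L = 2 × 7.13 = 14.26 m
P_cr = π²EI / L_e² = π² × 104×10⁹ × 2.711×10^-6 / 14.26² = 1.368×10^4 N

P_cr ≈ 13.7 kN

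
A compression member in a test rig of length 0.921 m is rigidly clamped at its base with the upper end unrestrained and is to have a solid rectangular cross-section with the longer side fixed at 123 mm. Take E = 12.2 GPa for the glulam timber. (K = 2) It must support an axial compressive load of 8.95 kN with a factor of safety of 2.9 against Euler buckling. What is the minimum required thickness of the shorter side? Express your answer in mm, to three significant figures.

Required P_cr = n·P = 2.9 × 8.95 = 25.96 kN
L_e = K·L = 2 × 0.921 = 1.842 m
Required I = P_cr·L_e²/(π²E) = 2.595×10^4 × 1.842² / (π² × 1.22×10^10) = 7.314×10^-7 m⁴
I_req = 7.314×10^5 mm⁴
Rectangle, weak axis: I_min = h·b³/12 with h = 123 mm fixed  ⇒  b = (12I/h)^(1/3) = 41.5 mm

b ≈ 41.5 mm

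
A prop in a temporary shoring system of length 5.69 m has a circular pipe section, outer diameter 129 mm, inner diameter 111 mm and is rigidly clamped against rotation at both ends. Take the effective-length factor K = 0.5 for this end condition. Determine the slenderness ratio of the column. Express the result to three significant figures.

λ ≈ 66.9

d_o = 129 mm, d_i = 111 mm
I = π(d_o⁴ − d_i⁴)/64 = π(129⁴ − 111.0⁴)/64 = 6.142×10^6 mm⁴
A = 3.393×10^3 mm²;  r_min = √(I/A) = √(6.142×10^6/3.393×10^3) = 42.55 mm
L_e = K·L = 0.5 × 5.69 m = 2.845 m = 2845.0 mm
λ = L_e / r_min = 2845.0 / 42.55 = 66.9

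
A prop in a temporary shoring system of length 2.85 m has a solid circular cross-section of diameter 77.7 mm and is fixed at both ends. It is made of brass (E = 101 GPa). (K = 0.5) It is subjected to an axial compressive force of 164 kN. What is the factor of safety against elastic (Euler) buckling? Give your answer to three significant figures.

n ≈ 5.36

I = πd⁴/64 = π×77.7⁴/64 = 1.789×10^6 mm⁴
I = 1.789×10^6 mm⁴ = 1.789×10^-6 m⁴
Effective length L_e = K·L = 0.5 × 2.85 = 1.425 m
P_cr = π²EI / L_e² = π² × 101×10⁹ × 1.789×10^-6 / 1.425² = 8.783×10^5 N
Factor of safety n = P_cr / P = 878.31 / 164 = 5.36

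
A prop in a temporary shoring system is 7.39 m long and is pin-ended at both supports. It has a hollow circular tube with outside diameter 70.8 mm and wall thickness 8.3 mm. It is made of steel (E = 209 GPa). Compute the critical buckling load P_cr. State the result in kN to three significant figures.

P_cr ≈ 30.6 kN

Inner diameter d_i = 70.8 − 2×8.3 = 54.20 mm
I = π(d_o⁴ − d_i⁴)/64 = π(70.8⁴ − 54.20⁴)/64 = 8.098×10^5 mm⁴
I = 8.098×10^5 mm⁴ = 8.098×10^-7 m⁴
Effective length L_e = K·L = 1 × 7.39 = 7.390 m
P_cr = π²EI / L_e² = π² × 209×10⁹ × 8.098×10^-7 / 7.390² = 3.059×10^4 N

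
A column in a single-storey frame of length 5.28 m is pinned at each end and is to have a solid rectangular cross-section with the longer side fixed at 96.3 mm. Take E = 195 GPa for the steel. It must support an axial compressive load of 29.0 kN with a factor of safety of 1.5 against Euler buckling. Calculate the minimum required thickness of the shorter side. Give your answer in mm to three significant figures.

Required P_cr = n·P = 1.5 × 29.0 = 43.50 kN
L_e = K·L = 1 × 5.28 = 5.280 m
Required I = P_cr·L_e²/(π²E) = 4.350×10^4 × 5.280² / (π² × 1.95×10^11) = 6.301×10^-7 m⁴
I_req = 6.301×10^5 mm⁴
Rectangle, weak axis: I_min = h·b³/12 with h = 96.3 mm fixed  ⇒  b = (12I/h)^(1/3) = 42.8 mm

b ≈ 42.8 mm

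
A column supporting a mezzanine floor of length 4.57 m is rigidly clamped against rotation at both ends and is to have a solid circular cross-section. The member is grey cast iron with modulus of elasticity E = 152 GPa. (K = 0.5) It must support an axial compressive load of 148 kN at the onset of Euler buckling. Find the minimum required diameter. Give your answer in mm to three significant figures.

d ≈ 56.9 mm

L_e = K·L = 0.5 × 4.57 = 2.285 m
Required I = P_cr·L_e²/(π²E) = 1.480×10^5 × 2.285² / (π² × 1.52×10^11) = 5.151×10^-7 m⁴
I_req = 5.151×10^5 mm⁴
Solid circle: I = πd⁴/64  ⇒  d = (64I/π)^(1/4) = (64×5.151×10^5/π)^(1/4) = 56.9 mm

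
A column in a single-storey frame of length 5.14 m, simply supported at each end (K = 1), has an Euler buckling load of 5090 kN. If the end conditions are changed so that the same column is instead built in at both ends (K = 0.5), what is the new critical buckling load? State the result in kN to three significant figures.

P_cr ∝ 1/K², so P_cr,new = P_cr,old × (K_old/K_new)² = 5090 × (1/0.5)²
= 5090 × 4.000 = 20400 kN

P_cr ≈ 20400 kN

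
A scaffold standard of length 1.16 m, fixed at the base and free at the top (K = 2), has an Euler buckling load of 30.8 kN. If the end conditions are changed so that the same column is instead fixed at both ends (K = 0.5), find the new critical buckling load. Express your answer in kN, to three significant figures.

P_cr ∝ 1/K², so P_cr,new = P_cr,old × (K_old/K_new)² = 30.8 × (2/0.5)²
= 30.8 × 16.00 = 493 kN

P_cr ≈ 493 kN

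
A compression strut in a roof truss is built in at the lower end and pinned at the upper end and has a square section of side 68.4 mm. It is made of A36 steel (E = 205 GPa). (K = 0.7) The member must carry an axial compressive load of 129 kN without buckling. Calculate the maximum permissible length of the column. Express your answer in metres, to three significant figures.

L_max ≈ 7.64 m

I = a⁴/12 = 68.4⁴/12 = 1.824×10^6 mm⁴
I = 1.824×10^-6 m⁴
At the buckling limit P_cr = P = 1.290×10^5 N
From P_cr = π²EI/(K·L)²:  L = (1/K)·√(π²EI/P_cr) = (1/0.7)·√(π²×2.05×10^11×1.824×10^-6/1.290×10^5)
L = 7.64 m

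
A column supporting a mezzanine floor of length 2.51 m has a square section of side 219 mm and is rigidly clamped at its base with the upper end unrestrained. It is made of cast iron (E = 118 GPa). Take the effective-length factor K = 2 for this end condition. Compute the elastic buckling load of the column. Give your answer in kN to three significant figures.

P_cr ≈ 8860 kN

I = a⁴/12 = 219⁴/12 = 1.917×10^8 mm⁴
I = 1.917×10^8 mm⁴ = 1.917×10^-4 m⁴
Effective length L_e = K·L = 2 × 2.51 = 5.020 m
P_cr = π²EI / L_e² = π² × 118×10⁹ × 1.917×10^-4 / 5.020² = 8.859×10^6 N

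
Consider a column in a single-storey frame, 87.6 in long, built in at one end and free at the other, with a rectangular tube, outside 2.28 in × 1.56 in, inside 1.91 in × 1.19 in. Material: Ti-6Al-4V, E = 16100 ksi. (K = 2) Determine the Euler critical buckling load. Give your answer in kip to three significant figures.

P_cr ≈ 2.35 kip

Weak-axis I_min = (h_o·b_o³ − h_i·b_i³)/12 with b_o = 1.56, b_i = 1.190 in (shorter outer/inner sides).
I_min = (2.28×1.56³ − 1.910×1.190³)/12 = 0.4531 in⁴
Effective length L_e = K·L = 2 × 87.6 = 175.2 in
P_cr = π²EI / L_e² = π² × 16100×10³ × 0.4531 / 175.2² = 2.346×10^3 lb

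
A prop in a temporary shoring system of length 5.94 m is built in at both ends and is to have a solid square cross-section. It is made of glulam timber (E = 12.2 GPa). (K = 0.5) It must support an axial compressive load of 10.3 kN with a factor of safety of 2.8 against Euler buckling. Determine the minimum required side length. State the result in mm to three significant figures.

Required P_cr = n·P = 2.8 × 10.3 = 28.84 kN
L_e = K·L = 0.5 × 5.94 = 2.970 m
Required I = P_cr·L_e²/(π²E) = 2.884×10^4 × 2.970² / (π² × 1.22×10^10) = 2.113×10^-6 m⁴
I_req = 2.113×10^6 mm⁴
Solid square: I = a⁴/12  ⇒  a = (12I)^(1/4) = (12×2.113×10^6)^(1/4) = 71.0 mm

a ≈ 71.0 mm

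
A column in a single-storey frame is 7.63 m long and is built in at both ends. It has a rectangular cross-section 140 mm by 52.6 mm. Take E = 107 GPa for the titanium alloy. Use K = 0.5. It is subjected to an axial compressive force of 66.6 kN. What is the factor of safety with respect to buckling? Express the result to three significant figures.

n ≈ 1.85

Buckling occurs about the weak axis: I_min = h·b³/12 with b = 52.6 mm (the shorter side).
I_min = 140×52.6³/12 = 1.698×10^6 mm⁴
I = 1.698×10^6 mm⁴ = 1.698×10^-6 m⁴
Effective length L_e = K·L = 0.5 × 7.63 = 3.815 m
P_cr = π²EI / L_e² = π² × 107×10⁹ × 1.698×10^-6 / 3.815² = 1.232×10^5 N
Factor of safety n = P_cr / P = 123.20 / 66.6 = 1.85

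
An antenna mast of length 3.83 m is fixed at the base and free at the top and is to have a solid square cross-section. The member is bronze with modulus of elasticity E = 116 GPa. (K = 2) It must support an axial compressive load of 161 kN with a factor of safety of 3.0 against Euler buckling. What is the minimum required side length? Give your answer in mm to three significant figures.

a ≈ 131 mm

Required P_cr = n·P = 3.0 × 161 = 483.0 kN
L_e = K·L = 2 × 3.83 = 7.660 m
Required I = P_cr·L_e²/(π²E) = 4.830×10^5 × 7.660² / (π² × 1.16×10^11) = 2.475×10^-5 m⁴
I_req = 2.475×10^7 mm⁴
Solid square: I = a⁴/12  ⇒  a = (12I)^(1/4) = (12×2.475×10^7)^(1/4) = 131 mm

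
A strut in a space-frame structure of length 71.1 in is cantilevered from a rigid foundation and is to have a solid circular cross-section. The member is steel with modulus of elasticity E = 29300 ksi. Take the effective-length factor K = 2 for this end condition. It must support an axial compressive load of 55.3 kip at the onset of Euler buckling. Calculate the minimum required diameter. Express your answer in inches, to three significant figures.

d ≈ 2.98 in

L_e = K·L = 2 × 71.1 = 142.2 in
Required I = P_cr·L_e²/(π²E) = 5.530×10^4 × 142.2² / (π² × 2.93×10^7) = 3.867 in⁴
Solid circle: I = πd⁴/64  ⇒  d = (64I/π)^(1/4) = (64×3.867/π)^(1/4) = 2.98 in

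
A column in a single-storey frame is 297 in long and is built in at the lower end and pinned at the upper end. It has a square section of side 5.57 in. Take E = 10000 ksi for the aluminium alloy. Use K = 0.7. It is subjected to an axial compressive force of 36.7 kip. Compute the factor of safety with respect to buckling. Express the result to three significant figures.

I = a⁴/12 = 5.57⁴/12 = 80.21 in⁴
Effective length L_e = K·L = 0.7 × 297 = 207.9 in
P_cr = π²EI / L_e² = π² × 10000×10³ × 80.21 / 207.9² = 1.832×10^5 lb
Factor of safety n = P_cr / P = 183.16 / 36.7 = 4.99

n ≈ 4.99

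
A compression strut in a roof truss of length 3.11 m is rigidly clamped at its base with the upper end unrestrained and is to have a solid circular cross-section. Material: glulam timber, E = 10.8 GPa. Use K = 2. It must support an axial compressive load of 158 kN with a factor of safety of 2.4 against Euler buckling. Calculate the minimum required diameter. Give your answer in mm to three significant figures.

Required P_cr = n·P = 2.4 × 158 = 379.2 kN
L_e = K·L = 2 × 3.11 = 6.220 m
Required I = P_cr·L_e²/(π²E) = 3.792×10^5 × 6.220² / (π² × 1.08×10^10) = 1.376×10^-4 m⁴
I_req = 1.376×10^8 mm⁴
Solid circle: I = πd⁴/64  ⇒  d = (64I/π)^(1/4) = (64×1.376×10^8/π)^(1/4) = 230 mm

d ≈ 230 mm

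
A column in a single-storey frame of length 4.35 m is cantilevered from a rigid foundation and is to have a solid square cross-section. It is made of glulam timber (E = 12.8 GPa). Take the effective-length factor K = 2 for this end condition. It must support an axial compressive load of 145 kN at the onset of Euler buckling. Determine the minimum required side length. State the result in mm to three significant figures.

L_e = K·L = 2 × 4.35 = 8.700 m
Required I = P_cr·L_e²/(π²E) = 1.450×10^5 × 8.700² / (π² × 1.28×10^10) = 8.688×10^-5 m⁴
I_req = 8.688×10^7 mm⁴
Solid square: I = a⁴/12  ⇒  a = (12I)^(1/4) = (12×8.688×10^7)^(1/4) = 180 mm

a ≈ 180 mm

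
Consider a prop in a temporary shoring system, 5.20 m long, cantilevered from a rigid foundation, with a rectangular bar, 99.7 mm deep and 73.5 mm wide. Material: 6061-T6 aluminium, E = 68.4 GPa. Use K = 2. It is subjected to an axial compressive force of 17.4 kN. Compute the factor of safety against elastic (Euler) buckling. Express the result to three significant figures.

Buckling occurs about the weak axis: I_min = h·b³/12 with b = 73.5 mm (the shorter side).
I_min = 99.7×73.5³/12 = 3.299×10^6 mm⁴
I = 3.299×10^6 mm⁴ = 3.299×10^-6 m⁴
Effective length L_e = K·L = 2 × 5.20 = 10.40 m
P_cr = π²EI / L_e² = π² × 68.4×10⁹ × 3.299×10^-6 / 10.40² = 2.059×10^4 N
Factor of safety n = P_cr / P = 20.590 / 17.4 = 1.18

n ≈ 1.18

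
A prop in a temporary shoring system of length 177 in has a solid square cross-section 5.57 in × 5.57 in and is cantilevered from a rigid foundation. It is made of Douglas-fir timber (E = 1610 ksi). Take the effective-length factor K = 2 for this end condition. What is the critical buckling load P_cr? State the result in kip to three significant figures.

I = a⁴/12 = 5.57⁴/12 = 80.21 in⁴
Effective length L_e = K·L = 2 × 177 = 354.0 in
P_cr = π²EI / L_e² = π² × 1610×10³ × 80.21 / 354.0² = 1.017×10^4 lb

P_cr ≈ 10.2 kip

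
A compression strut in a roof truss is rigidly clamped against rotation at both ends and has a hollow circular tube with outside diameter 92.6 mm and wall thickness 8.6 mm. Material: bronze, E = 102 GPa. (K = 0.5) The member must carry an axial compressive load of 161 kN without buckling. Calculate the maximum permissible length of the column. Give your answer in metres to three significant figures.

Inner diameter d_i = 92.6 − 2×8.6 = 75.40 mm
I = π(d_o⁴ − d_i⁴)/64 = π(92.6⁴ − 75.40⁴)/64 = 2.023×10^6 mm⁴
I = 2.023×10^-6 m⁴
At the buckling limit P_cr = P = 1.610×10^5 N
From P_cr = π²EI/(K·L)²:  L = (1/K)·√(π²EI/P_cr) = (1/0.5)·√(π²×1.02×10^11×2.023×10^-6/1.610×10^5)
L = 7.11 m

L_max ≈ 7.11 m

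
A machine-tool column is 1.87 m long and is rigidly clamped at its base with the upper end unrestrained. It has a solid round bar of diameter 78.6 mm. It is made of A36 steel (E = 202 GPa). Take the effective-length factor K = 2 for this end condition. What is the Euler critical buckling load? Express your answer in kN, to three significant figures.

P_cr ≈ 267 kN

I = πd⁴/64 = π×78.6⁴/64 = 1.874×10^6 mm⁴
I = 1.874×10^6 mm⁴ = 1.874×10^-6 m⁴
Effective length L_e = K·L = 2 × 1.87 = 3.740 m
P_cr = π²EI / L_e² = π² × 202×10⁹ × 1.874×10^-6 / 3.740² = 2.670×10^5 N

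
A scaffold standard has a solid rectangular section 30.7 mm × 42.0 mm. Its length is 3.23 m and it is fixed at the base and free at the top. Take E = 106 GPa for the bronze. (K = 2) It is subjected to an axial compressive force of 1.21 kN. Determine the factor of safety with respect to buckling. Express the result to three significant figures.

n ≈ 2.10

Buckling occurs about the weak axis: I_min = h·b³/12 with b = 30.7 mm (the shorter side).
I_min = 42.0×30.7³/12 = 1.013×10^5 mm⁴
I = 1.013×10^5 mm⁴ = 1.013×10^-7 m⁴
Effective length L_e = K·L = 2 × 3.23 = 6.460 m
P_cr = π²EI / L_e² = π² × 106×10⁹ × 1.013×10^-7 / 6.460² = 2.539×10^3 N
Factor of safety n = P_cr / P = 2.5388 / 1.21 = 2.10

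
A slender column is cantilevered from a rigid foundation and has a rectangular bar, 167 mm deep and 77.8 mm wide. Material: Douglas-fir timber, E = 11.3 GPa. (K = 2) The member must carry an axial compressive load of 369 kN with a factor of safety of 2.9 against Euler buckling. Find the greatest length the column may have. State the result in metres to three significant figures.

L_max ≈ 0.413 m

Buckling occurs about the weak axis: I_min = h·b³/12 with b = 77.8 mm (the shorter side).
I_min = 167×77.8³/12 = 6.554×10^6 mm⁴
I = 6.554×10^-6 m⁴
Required critical load P_cr = n·P = 2.9 × 369 = 1070 kN = 1.070×10^6 N
From P_cr = π²EI/(K·L)²:  L = (1/K)·√(π²EI/P_cr) = (1/2)·√(π²×1.13×10^10×6.554×10^-6/1.070×10^6)
L = 0.413 m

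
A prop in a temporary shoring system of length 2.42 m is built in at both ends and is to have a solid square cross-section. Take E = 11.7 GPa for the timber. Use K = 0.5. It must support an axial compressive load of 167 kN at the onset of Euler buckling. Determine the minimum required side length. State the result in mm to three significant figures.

a ≈ 71.0 mm

L_e = K·L = 0.5 × 2.42 = 1.210 m
Required I = P_cr·L_e²/(π²E) = 1.670×10^5 × 1.210² / (π² × 1.17×10^10) = 2.117×10^-6 m⁴
I_req = 2.117×10^6 mm⁴
Solid square: I = a⁴/12  ⇒  a = (12I)^(1/4) = (12×2.117×10^6)^(1/4) = 71.0 mm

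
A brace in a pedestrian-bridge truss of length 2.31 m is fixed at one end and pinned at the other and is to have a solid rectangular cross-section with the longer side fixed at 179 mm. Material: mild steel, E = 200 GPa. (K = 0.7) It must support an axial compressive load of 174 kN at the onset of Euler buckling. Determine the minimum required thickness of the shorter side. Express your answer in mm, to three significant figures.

b ≈ 24.9 mm

L_e = K·L = 0.7 × 2.31 = 1.617 m
Required I = P_cr·L_e²/(π²E) = 1.740×10^5 × 1.617² / (π² × 2.00×10^11) = 2.305×10^-7 m⁴
I_req = 2.305×10^5 mm⁴
Rectangle, weak axis: I_min = h·b³/12 with h = 179 mm fixed  ⇒  b = (12I/h)^(1/3) = 24.9 mm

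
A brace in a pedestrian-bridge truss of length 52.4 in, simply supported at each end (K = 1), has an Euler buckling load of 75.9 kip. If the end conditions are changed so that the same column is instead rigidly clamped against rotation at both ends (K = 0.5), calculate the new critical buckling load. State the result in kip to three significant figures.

P_cr ≈ 304 kip

P_cr ∝ 1/K², so P_cr,new = P_cr,old × (K_old/K_new)² = 75.9 × (1/0.5)²
= 75.9 × 4.000 = 304 kip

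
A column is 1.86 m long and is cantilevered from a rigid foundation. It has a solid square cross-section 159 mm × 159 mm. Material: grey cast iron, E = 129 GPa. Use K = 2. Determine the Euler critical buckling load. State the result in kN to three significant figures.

P_cr ≈ 4900 kN

I = a⁴/12 = 159⁴/12 = 5.326×10^7 mm⁴
I = 5.326×10^7 mm⁴ = 5.326×10^-5 m⁴
Effective length L_e = K·L = 2 × 1.86 = 3.720 m
P_cr = π²EI / L_e² = π² × 129×10⁹ × 5.326×10^-5 / 3.720² = 4.900×10^6 N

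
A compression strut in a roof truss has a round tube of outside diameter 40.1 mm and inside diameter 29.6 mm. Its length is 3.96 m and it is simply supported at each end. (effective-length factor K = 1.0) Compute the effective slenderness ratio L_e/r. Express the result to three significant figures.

λ ≈ 318

d_o = 40.1 mm, d_i = 29.6 mm
I = π(d_o⁴ − d_i⁴)/64 = π(40.1⁴ − 29.60⁴)/64 = 8.924×10^4 mm⁴
A = 574.8 mm²;  r_min = √(I/A) = √(8.924×10^4/574.8) = 12.46 mm
L_e = K·L = 1 × 3.96 m = 3.960 m = 3960.0 mm
λ = L_e / r_min = 3960.0 / 12.46 = 318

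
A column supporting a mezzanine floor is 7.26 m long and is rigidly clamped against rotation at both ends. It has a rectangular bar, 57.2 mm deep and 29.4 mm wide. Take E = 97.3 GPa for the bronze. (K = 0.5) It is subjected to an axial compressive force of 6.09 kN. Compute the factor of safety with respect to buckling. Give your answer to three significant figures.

Buckling occurs about the weak axis: I_min = h·b³/12 with b = 29.4 mm (the shorter side).
I_min = 57.2×29.4³/12 = 1.211×10^5 mm⁴
I = 1.211×10^5 mm⁴ = 1.211×10^-7 m⁴
Effective length L_e = K·L = 0.5 × 7.26 = 3.630 m
P_cr = π²EI / L_e² = π² × 97.3×10⁹ × 1.211×10^-7 / 3.630² = 8.828×10^3 N
Factor of safety n = P_cr / P = 8.8279 / 6.09 = 1.45

n ≈ 1.45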